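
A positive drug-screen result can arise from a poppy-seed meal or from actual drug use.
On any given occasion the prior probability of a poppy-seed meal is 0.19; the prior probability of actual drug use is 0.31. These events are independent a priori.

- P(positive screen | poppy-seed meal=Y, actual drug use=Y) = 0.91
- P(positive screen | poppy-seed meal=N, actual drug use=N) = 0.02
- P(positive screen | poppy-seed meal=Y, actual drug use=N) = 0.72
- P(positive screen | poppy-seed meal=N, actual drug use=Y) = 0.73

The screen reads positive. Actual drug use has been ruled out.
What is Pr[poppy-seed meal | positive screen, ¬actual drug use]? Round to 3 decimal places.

Pr[poppy-seed meal | positive screen, ¬actual drug use] ≈ 0.894

By total probability over both values of poppy-seed meal:
  P(positive screen | ¬actual drug use) = 0.02×0.81 + 0.72×0.19
        = 0.016200 + 0.136800 = 0.153000
The terms with poppy-seed meal present sum to 0.136800, so
  P(poppy-seed meal | positive screen, ¬actual drug use) = 0.136800 / 0.153000 ≈ 0.894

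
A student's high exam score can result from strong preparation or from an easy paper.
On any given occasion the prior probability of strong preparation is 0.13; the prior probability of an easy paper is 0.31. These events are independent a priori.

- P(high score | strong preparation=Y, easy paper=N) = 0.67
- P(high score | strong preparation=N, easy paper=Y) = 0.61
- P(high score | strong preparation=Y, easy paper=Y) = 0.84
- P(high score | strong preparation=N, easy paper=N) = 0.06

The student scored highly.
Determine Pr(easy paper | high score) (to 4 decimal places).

Pr(easy paper | high score) ≈ 0.6736

P(high score) = 0.06×0.87×0.69 + 0.61×0.87×0.31 + 0.67×0.13×0.69 + 0.84×0.13×0.31 = 0.036018 + 0.164517 + 0.060099 + 0.033852 = 0.294486
Of this, 0.198369 comes from 0.164517 + 0.033852 (the easy paper=true cases).
P(easy paper | high score) = 0.198369 / 0.294486 ≈ 0.6736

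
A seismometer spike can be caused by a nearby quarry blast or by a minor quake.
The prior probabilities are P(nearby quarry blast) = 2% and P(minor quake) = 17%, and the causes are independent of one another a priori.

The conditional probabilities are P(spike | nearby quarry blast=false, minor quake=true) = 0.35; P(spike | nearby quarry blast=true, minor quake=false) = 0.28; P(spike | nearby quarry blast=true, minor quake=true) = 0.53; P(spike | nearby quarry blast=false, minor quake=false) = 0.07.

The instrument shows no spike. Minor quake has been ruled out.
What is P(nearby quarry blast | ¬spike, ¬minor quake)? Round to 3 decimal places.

P(nearby quarry blast | ¬spike, ¬minor quake) ≈ 0.016

P(¬spike | ¬minor quake) = 0.93×0.98 + 0.72×0.02 = 0.911400 + 0.014400 = 0.925800
Of this, 0.014400 comes from 0.72×0.02 (the nearby quarry blast=true cases).
Hence the posterior is 0.014400/0.925800 ≈ 0.016.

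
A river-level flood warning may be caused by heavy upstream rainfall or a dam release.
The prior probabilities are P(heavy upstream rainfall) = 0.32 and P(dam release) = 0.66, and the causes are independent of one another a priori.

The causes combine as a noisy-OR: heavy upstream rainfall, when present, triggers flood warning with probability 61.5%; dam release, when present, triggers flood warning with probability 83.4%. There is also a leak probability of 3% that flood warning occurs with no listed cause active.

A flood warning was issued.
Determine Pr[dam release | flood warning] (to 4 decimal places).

Under noisy-OR, P(flood warning | causes) = 1 − (1−0.03)·∏(1−qᵢ) over the active causes.
P(flood warning) = 0.03·0.68·0.34 + 0.83898·0.68·0.66 + 0.62655·0.32·0.34 + 0.938007·0.32·0.66 = 0.006936 + 0.376534 + 0.068169 + 0.198107 = 0.649746
Of this, 0.574641 comes from 0.376534 + 0.198107 (the dam release=true cases).
So P(dam release | flood warning) = 0.574641/0.649746 ≈ 0.8844.

Pr[dam release | flood warning] ≈ 0.8844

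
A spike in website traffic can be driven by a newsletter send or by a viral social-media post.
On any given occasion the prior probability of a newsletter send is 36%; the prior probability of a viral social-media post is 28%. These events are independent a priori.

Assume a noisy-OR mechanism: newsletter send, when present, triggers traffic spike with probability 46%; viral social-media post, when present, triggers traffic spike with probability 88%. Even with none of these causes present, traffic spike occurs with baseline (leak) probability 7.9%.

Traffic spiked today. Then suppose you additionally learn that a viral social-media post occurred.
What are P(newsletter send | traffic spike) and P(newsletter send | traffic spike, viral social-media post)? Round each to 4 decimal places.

Under noisy-OR, P(traffic spike | causes) = 1 − (1−0.079)·∏(1−qᵢ) over the active causes.
Enumerate the 4 (newsletter send, viral social-media post) configurations and weight by the priors:
  P(traffic spike) = 0.079*0.64*0.72 + 0.88948*0.64*0.28 + 0.50266*0.36*0.72 + 0.940319*0.36*0.28
        = 0.036403 + 0.159395 + 0.130289 + 0.094784 = 0.420871
Keeping only the newsletter send-present terms gives 0.225073, so
  P(newsletter send | traffic spike) = 0.225073 / 0.420871 ≈ 0.5348

With the extra evidence:
Numerator (weight on configurations with newsletter send): 0.940319×0.36 = 0.338515
Denominator P(traffic spike | viral social-media post): 0.88948×0.64 + 0.940319×0.36 = 0.907782
Posterior = 0.338515 / 0.907782 ≈ 0.3729
The drop from 0.5348 to 0.3729 is the explaining-away (discounting) effect.

P(newsletter send | traffic spike) ≈ 0.5348; P(newsletter send | traffic spike, viral social-media post) ≈ 0.3729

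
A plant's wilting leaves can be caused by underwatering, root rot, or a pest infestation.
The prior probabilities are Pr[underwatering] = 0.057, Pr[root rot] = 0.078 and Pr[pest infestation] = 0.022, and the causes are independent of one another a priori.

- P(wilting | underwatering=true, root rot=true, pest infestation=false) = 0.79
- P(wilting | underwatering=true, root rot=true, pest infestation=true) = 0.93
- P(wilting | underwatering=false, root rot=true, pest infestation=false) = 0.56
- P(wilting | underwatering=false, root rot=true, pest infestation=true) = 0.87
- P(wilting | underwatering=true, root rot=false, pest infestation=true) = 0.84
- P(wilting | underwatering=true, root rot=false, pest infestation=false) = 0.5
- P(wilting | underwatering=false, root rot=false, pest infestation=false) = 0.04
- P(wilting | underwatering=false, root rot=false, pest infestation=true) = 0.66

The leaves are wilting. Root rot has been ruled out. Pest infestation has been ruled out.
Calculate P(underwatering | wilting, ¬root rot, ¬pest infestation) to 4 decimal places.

P(underwatering | wilting, ¬root rot, ¬pest infestation) ≈ 0.4304

By total probability over both values of underwatering:
  P(wilting | ¬root rot, ¬pest infestation) = 0.04·0.943 + 0.5·0.057
        = 0.037720 + 0.028500 = 0.066220
The terms with underwatering present sum to 0.028500, so
  P(underwatering | wilting, ¬root rot, ¬pest infestation) = 0.028500 / 0.066220 ≈ 0.4304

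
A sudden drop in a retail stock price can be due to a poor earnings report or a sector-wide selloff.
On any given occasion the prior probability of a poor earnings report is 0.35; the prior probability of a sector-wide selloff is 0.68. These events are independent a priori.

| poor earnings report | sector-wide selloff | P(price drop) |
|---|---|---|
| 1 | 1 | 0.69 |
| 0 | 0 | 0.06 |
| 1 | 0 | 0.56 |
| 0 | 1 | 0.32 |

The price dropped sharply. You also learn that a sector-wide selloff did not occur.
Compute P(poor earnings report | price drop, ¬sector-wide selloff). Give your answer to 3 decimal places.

P(poor earnings report | price drop, ¬sector-wide selloff) ≈ 0.834

Weight on poor earnings report=true, given the evidence: 0.56*0.35 = 0.196000
Normalizer over all consistent configurations: 0.06*0.65 + 0.56*0.35 = 0.235000
P(poor earnings report | price drop, ¬sector-wide selloff) = 0.196000/0.235000 ≈ 0.834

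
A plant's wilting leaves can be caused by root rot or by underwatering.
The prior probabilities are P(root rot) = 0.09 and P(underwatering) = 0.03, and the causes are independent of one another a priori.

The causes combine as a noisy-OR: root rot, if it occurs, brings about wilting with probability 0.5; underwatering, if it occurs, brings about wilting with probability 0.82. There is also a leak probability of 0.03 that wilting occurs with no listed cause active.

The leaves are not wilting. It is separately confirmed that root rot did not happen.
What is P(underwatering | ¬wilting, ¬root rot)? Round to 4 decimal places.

P(underwatering | ¬wilting, ¬root rot) ≈ 0.0055

Under noisy-OR, P(wilting | causes) = 1 − (1−0.03)·∏(1−qᵢ) over the active causes.
Numerator (weight on configurations with underwatering): 0.1746*0.03 = 0.005238
Denominator P(¬wilting | ¬root rot): 0.97*0.97 + 0.1746*0.03 = 0.946138
Posterior = 0.005238 / 0.946138 ≈ 0.0055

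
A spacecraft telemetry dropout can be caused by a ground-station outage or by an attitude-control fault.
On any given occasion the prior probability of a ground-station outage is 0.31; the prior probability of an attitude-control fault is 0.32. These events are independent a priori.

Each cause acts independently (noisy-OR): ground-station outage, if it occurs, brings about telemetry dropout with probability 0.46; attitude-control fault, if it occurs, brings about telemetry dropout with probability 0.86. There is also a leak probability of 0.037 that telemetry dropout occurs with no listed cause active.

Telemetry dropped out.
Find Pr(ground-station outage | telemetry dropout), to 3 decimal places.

Pr(ground-station outage | telemetry dropout) ≈ 0.481

Under noisy-OR, P(telemetry dropout | causes) = 1 − (1−0.037)·∏(1−qᵢ) over the active causes.
Sum P(telemetry dropout|·) weighted by the priors over the 4 (ground-station outage, attitude-control fault) configurations:
  P(telemetry dropout) = 0.037·0.69·0.68 + 0.86518·0.69·0.32 + 0.47998·0.31·0.68 + 0.927197·0.31·0.32
        = 0.017360 + 0.191032 + 0.101180 + 0.091978 = 0.401550
The terms with ground-station outage present sum to 0.193158, so
  P(ground-station outage | telemetry dropout) = 0.193158 / 0.401550 ≈ 0.481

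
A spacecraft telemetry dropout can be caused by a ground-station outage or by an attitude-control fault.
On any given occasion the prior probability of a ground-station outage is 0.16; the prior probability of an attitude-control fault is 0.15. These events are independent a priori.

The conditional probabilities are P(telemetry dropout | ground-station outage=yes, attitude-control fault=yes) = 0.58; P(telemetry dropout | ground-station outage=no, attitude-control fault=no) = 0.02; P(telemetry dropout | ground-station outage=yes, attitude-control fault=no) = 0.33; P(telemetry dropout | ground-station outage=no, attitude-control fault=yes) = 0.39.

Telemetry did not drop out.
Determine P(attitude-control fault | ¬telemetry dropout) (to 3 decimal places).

Enumerate the 4 (ground-station outage, attitude-control fault) configurations and weight by the priors:
  P(¬telemetry dropout) = 0.98×0.84×0.85 + 0.61×0.84×0.15 + 0.67×0.16×0.85 + 0.42×0.16×0.15
        = 0.699720 + 0.076860 + 0.091120 + 0.010080 = 0.877780
Keeping only the attitude-control fault-present terms gives 0.086940, so
  P(attitude-control fault | ¬telemetry dropout) = 0.086940 / 0.877780 ≈ 0.099

P(attitude-control fault | ¬telemetry dropout) ≈ 0.099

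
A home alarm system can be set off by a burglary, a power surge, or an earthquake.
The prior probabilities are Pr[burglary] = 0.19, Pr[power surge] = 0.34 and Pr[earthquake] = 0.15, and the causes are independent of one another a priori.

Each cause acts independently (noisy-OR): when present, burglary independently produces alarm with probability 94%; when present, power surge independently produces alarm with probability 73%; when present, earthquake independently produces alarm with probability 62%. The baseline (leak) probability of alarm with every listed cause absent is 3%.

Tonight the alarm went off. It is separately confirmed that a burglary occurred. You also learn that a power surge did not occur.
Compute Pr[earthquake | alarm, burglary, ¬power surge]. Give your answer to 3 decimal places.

Pr[earthquake | alarm, burglary, ¬power surge] ≈ 0.155

Under noisy-OR, P(alarm | causes) = 1 − (1−0.03)·∏(1−qᵢ) over the active causes.
Numerator (weight on configurations with earthquake): 0.977884*0.15 = 0.146683
Normalizer over all consistent configurations: 0.9418*0.85 + 0.977884*0.15 = 0.947213
Posterior = 0.146683 / 0.947213 ≈ 0.155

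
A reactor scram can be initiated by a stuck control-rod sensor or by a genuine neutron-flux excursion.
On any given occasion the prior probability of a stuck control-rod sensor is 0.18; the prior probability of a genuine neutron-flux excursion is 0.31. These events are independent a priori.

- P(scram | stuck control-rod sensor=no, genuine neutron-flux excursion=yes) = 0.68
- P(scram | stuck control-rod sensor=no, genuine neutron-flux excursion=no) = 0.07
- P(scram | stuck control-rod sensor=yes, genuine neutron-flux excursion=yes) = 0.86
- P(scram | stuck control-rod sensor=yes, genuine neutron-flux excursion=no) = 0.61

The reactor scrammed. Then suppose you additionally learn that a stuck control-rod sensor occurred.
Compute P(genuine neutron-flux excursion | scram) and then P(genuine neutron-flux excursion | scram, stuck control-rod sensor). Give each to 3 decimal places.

P(genuine neutron-flux excursion | scram) ≈ 0.657; P(genuine neutron-flux excursion | scram, stuck control-rod sensor) ≈ 0.388

P(scram) = 0.07*0.82*0.69 + 0.68*0.82*0.31 + 0.61*0.18*0.69 + 0.86*0.18*0.31 = 0.039606 + 0.172856 + 0.075762 + 0.047988 = 0.336212
Restricting to configurations with genuine neutron-flux excursion present: 0.172856 + 0.047988 = 0.220844.
P(genuine neutron-flux excursion | scram) = 0.220844 / 0.336212 ≈ 0.657

Now condition on the additional information:
By total probability over both values of genuine neutron-flux excursion:
  P(scram | stuck control-rod sensor) = 0.61*0.69 + 0.86*0.31
        = 0.420900 + 0.266600 = 0.687500
Keeping only the genuine neutron-flux excursion-present terms gives 0.266600, so
  P(genuine neutron-flux excursion | scram, stuck control-rod sensor) = 0.266600 / 0.687500 ≈ 0.388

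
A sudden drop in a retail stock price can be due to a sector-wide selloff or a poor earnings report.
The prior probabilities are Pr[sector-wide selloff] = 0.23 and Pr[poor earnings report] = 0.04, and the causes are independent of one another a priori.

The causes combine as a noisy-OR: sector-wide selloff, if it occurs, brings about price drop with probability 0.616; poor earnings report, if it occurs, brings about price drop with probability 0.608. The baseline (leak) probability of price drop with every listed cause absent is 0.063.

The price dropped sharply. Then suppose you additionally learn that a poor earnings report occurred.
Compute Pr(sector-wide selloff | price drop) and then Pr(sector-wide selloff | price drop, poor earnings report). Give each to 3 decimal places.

Under noisy-OR, P(price drop | causes) = 1 − (1−0.063)·∏(1−qᵢ) over the active causes.
Numerator (weight on configurations with sector-wide selloff): 0.141354 + 0.007902 = 0.149256
The normalizing constant is 0.063·0.77·0.96 + 0.632696·0.77·0.04 + 0.640192·0.23·0.96 + 0.858955·0.23·0.04 = 0.215313
Posterior = 0.149256 / 0.215313 ≈ 0.693

Now also conditioning on poor earnings report=true:
Weight on sector-wide selloff=true, given the evidence: 0.858955×0.23 = 0.197560
Normalizer over all consistent configurations: 0.632696×0.77 + 0.858955×0.23 = 0.684736
P(sector-wide selloff | price drop, poor earnings report) = 0.197560/0.684736 ≈ 0.289

Pr(sector-wide selloff | price drop) ≈ 0.693; Pr(sector-wide selloff | price drop, poor earnings report) ≈ 0.289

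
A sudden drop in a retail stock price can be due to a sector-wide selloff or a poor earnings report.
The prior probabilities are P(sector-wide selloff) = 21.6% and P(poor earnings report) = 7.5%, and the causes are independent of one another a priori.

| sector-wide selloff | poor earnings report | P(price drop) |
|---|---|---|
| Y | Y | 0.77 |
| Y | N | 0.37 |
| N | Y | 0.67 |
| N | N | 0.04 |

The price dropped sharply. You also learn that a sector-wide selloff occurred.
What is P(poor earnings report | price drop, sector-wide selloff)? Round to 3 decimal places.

Enumerate both values of poor earnings report and weight by the priors:
  P(price drop | sector-wide selloff) = 0.37·0.925 + 0.77·0.075
        = 0.342250 + 0.057750 = 0.400000
The terms with poor earnings report present sum to 0.057750, so
  P(poor earnings report | price drop, sector-wide selloff) = 0.057750 / 0.400000 ≈ 0.144

P(poor earnings report | price drop, sector-wide selloff) ≈ 0.144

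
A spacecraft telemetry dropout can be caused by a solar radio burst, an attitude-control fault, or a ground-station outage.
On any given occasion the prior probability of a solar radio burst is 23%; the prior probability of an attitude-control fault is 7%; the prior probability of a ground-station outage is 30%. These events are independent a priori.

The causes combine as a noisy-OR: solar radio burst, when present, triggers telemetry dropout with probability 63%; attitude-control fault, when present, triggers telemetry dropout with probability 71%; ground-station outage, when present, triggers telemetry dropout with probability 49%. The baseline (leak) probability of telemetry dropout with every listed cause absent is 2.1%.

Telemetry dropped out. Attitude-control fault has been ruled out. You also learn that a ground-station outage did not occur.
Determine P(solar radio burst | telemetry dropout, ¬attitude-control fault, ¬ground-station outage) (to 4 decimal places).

P(solar radio burst | telemetry dropout, ¬attitude-control fault, ¬ground-station outage) ≈ 0.9007

Under noisy-OR, P(telemetry dropout | causes) = 1 − (1−0.021)·∏(1−qᵢ) over the active causes.
Enumerate both values of solar radio burst and weight by the priors:
  P(telemetry dropout | ¬attitude-control fault, ¬ground-station outage) = 0.021·0.77 + 0.63777·0.23
        = 0.016170 + 0.146687 = 0.162857
Keeping only the solar radio burst-present terms gives 0.146687, so
  P(solar radio burst | telemetry dropout, ¬attitude-control fault, ¬ground-station outage) = 0.146687 / 0.162857 ≈ 0.9007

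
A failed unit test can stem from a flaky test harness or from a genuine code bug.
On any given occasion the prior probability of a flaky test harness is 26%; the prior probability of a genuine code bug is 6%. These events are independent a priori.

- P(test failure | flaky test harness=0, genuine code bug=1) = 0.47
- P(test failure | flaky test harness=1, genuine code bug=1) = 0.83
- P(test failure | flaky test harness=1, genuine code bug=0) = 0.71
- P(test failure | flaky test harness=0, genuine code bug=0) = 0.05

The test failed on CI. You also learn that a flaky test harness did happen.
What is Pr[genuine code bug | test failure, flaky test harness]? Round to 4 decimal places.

Pr[genuine code bug | test failure, flaky test harness] ≈ 0.0694

Weight on genuine code bug=true, given the evidence: 0.83×0.06 = 0.049800
Denominator P(test failure | flaky test harness): 0.71×0.94 + 0.83×0.06 = 0.717200
Posterior = 0.049800 / 0.717200 ≈ 0.0694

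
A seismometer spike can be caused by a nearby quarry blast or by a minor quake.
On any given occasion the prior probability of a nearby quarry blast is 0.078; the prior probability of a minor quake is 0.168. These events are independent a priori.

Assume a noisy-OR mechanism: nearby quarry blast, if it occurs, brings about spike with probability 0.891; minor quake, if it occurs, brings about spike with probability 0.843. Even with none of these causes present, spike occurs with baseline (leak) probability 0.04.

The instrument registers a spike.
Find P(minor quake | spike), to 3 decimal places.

Under noisy-OR, P(spike | causes) = 1 − (1−0.04)·∏(1−qᵢ) over the active causes.
Weight on minor quake=true, given the evidence: 0.131550 + 0.012889 = 0.144439
Normalizer over all consistent configurations: 0.04×0.922×0.832 + 0.84928×0.922×0.168 + 0.89536×0.078×0.832 + 0.983572×0.078×0.168 = 0.233228
Posterior = 0.144439 / 0.233228 ≈ 0.619

P(minor quake | spike) ≈ 0.619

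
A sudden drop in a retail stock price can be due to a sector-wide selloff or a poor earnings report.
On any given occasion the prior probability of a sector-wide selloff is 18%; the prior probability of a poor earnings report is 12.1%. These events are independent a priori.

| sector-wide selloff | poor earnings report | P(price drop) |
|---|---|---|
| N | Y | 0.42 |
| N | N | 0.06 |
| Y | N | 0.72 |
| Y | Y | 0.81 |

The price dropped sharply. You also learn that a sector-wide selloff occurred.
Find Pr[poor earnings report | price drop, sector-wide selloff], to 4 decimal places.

Numerator (weight on configurations with poor earnings report): 0.81×0.121 = 0.098010
Normalizer over all consistent configurations: 0.72×0.879 + 0.81×0.121 = 0.730890
Posterior = 0.098010 / 0.730890 ≈ 0.1341

Pr[poor earnings report | price drop, sector-wide selloff] ≈ 0.1341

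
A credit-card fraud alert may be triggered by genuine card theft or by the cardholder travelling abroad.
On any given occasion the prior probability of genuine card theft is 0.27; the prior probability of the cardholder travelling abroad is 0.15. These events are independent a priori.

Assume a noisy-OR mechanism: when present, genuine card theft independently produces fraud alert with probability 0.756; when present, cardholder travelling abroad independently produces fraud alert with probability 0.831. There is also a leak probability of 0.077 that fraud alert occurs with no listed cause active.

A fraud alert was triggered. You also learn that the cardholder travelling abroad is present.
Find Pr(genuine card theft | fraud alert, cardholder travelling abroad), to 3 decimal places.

Under noisy-OR, P(fraud alert | causes) = 1 − (1−0.077)·∏(1−qᵢ) over the active causes.
Weight on genuine card theft=true, given the evidence: 0.961939·0.27 = 0.259724
Normalizer over all consistent configurations: 0.844013·0.73 + 0.961939·0.27 = 0.875853
Posterior = 0.259724 / 0.875853 ≈ 0.297

Pr(genuine card theft | fraud alert, cardholder travelling abroad) ≈ 0.297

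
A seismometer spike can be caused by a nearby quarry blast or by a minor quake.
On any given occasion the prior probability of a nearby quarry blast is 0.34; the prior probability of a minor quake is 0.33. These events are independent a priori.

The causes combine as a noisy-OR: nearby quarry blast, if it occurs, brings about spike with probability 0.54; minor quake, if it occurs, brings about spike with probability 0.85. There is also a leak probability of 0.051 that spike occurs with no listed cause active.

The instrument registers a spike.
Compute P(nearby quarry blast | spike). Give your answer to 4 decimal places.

Under noisy-OR, P(spike | causes) = 1 − (1−0.051)·∏(1−qᵢ) over the active causes.
Weight on nearby quarry blast=true, given the evidence: 0.128356 + 0.104853 = 0.233209
The normalizing constant is 0.051×0.66×0.67 + 0.85765×0.66×0.33 + 0.56346×0.34×0.67 + 0.934519×0.34×0.33 = 0.442557
Posterior = 0.233209 / 0.442557 ≈ 0.5270

P(nearby quarry blast | spike) ≈ 0.5270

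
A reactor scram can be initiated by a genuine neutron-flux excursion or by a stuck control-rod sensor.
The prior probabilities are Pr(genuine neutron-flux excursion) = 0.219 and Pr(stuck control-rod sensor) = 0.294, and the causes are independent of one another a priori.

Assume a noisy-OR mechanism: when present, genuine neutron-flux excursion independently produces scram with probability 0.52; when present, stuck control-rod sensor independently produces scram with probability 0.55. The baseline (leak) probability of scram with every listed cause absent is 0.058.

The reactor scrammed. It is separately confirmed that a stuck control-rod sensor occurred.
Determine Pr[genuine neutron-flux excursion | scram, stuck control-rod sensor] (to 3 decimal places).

Under noisy-OR, P(scram | causes) = 1 − (1−0.058)·∏(1−qᵢ) over the active causes.
For the numerator, keep only genuine neutron-flux excursion=true terms: 0.796528·0.219 = 0.174440
The normalizing constant is 0.5761·0.781 + 0.796528·0.219 = 0.624374
P(genuine neutron-flux excursion | scram, stuck control-rod sensor) = 0.174440/0.624374 ≈ 0.279

Pr[genuine neutron-flux excursion | scram, stuck control-rod sensor] ≈ 0.279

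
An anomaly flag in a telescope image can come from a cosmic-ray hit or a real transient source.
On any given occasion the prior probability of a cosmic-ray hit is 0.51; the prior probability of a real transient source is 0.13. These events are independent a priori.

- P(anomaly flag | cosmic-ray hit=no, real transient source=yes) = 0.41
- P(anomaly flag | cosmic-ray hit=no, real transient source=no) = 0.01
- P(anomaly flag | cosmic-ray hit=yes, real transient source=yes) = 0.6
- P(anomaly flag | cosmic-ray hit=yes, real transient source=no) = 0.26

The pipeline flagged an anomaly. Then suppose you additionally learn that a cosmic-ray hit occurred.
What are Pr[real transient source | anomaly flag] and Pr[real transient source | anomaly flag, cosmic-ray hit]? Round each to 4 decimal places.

Pr[real transient source | anomaly flag] ≈ 0.3552; Pr[real transient source | anomaly flag, cosmic-ray hit] ≈ 0.2564

P(anomaly flag) = 0.01*0.49*0.87 + 0.41*0.49*0.13 + 0.26*0.51*0.87 + 0.6*0.51*0.13 = 0.004263 + 0.026117 + 0.115362 + 0.039780 = 0.185522
Restricting to configurations with real transient source present: 0.026117 + 0.039780 = 0.065897.
So P(real transient source | anomaly flag) = 0.065897/0.185522 ≈ 0.3552.

Now condition on the additional information:
Enumerate both values of real transient source and weight by the priors:
  P(anomaly flag | cosmic-ray hit) = 0.26×0.87 + 0.6×0.13
        = 0.226200 + 0.078000 = 0.304200
The terms with real transient source present sum to 0.078000, so
  P(real transient source | anomaly flag, cosmic-ray hit) = 0.078000 / 0.304200 ≈ 0.2564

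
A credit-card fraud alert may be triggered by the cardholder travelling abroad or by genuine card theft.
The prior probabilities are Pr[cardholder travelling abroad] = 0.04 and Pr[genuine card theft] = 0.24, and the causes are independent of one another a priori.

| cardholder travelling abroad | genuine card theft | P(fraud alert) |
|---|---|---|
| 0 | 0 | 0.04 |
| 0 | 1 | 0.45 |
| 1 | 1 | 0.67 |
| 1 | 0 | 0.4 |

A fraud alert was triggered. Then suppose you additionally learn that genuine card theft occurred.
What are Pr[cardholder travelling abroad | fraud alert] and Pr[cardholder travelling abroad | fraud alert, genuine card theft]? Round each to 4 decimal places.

Pr[cardholder travelling abroad | fraud alert] ≈ 0.1228; Pr[cardholder travelling abroad | fraud alert, genuine card theft] ≈ 0.0584

Enumerate the 4 (cardholder travelling abroad, genuine card theft) configurations and weight by the priors:
  P(fraud alert) = 0.04*0.96*0.76 + 0.45*0.96*0.24 + 0.4*0.04*0.76 + 0.67*0.04*0.24
        = 0.029184 + 0.103680 + 0.012160 + 0.006432 = 0.151456
Keeping only the cardholder travelling abroad-present terms gives 0.018592, so
  P(cardholder travelling abroad | fraud alert) = 0.018592 / 0.151456 ≈ 0.1228

Now condition on the additional information:
Enumerate both values of cardholder travelling abroad and weight by the priors:
  P(fraud alert | genuine card theft) = 0.45×0.96 + 0.67×0.04
        = 0.432000 + 0.026800 = 0.458800
Configurations with cardholder travelling abroad contribute 0.026800, so
  P(cardholder travelling abroad | fraud alert, genuine card theft) = 0.026800 / 0.458800 ≈ 0.0584
This is intercausal reasoning (explaining away): once genuine card theft accounts for the fraud alert, cardholder travelling abroad becomes less likely.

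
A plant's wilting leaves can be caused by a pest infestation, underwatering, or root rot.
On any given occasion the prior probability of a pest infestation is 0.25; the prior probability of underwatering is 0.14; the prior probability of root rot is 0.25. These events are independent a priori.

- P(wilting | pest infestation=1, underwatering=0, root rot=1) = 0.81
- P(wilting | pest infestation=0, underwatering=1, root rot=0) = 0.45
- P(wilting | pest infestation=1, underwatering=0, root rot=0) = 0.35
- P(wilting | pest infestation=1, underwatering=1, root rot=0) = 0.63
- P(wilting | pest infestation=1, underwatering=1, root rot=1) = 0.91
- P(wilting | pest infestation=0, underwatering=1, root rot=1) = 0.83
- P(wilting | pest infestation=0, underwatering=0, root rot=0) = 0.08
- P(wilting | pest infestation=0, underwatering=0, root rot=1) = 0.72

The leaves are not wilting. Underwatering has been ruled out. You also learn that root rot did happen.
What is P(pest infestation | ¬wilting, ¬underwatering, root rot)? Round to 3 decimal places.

P(pest infestation | ¬wilting, ¬underwatering, root rot) ≈ 0.184

Weight on pest infestation=true, given the evidence: 0.19*0.25 = 0.047500
Denominator P(¬wilting | ¬underwatering, root rot): 0.28*0.75 + 0.19*0.25 = 0.257500
P(pest infestation | ¬wilting, ¬underwatering, root rot) = 0.047500/0.257500 ≈ 0.184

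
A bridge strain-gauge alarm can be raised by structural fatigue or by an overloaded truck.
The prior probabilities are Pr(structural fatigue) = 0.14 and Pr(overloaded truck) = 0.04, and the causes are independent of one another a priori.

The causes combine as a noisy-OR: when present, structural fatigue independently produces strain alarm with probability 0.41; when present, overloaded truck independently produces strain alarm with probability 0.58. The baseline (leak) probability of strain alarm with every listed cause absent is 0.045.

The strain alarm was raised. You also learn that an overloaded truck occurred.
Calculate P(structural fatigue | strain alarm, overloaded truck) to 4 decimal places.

P(structural fatigue | strain alarm, overloaded truck) ≈ 0.1718

Under noisy-OR, P(strain alarm | causes) = 1 − (1−0.045)·∏(1−qᵢ) over the active causes.
P(strain alarm | overloaded truck) = 0.5989·0.86 + 0.763351·0.14 = 0.515054 + 0.106869 = 0.621923
Restricting to configurations with structural fatigue present: 0.763351·0.14 = 0.106869.
Hence the posterior is 0.106869/0.621923 ≈ 0.1718.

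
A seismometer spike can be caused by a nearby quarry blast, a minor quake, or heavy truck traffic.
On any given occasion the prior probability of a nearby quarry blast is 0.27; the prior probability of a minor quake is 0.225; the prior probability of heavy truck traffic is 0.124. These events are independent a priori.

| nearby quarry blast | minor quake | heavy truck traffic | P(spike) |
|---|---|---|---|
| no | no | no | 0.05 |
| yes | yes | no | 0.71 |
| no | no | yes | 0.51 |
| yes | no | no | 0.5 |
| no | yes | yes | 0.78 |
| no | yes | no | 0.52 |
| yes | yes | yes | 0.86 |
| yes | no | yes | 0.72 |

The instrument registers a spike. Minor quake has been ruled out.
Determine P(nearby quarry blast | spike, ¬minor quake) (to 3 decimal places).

By total probability over the 4 (nearby quarry blast, heavy truck traffic) configurations:
  P(spike | ¬minor quake) = 0.05×0.73×0.876 + 0.51×0.73×0.124 + 0.5×0.27×0.876 + 0.72×0.27×0.124
        = 0.031974 + 0.046165 + 0.118260 + 0.024106 = 0.220505
Configurations with nearby quarry blast contribute 0.142366, so
  P(nearby quarry blast | spike, ¬minor quake) = 0.142366 / 0.220505 ≈ 0.646

P(nearby quarry blast | spike, ¬minor quake) ≈ 0.646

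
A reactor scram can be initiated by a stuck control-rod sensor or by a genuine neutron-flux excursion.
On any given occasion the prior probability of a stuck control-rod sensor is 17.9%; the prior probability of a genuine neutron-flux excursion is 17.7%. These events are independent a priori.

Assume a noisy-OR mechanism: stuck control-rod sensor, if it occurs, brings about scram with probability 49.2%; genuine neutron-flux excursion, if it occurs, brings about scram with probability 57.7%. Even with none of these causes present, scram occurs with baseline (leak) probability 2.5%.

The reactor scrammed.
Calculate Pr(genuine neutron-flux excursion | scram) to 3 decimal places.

Under noisy-OR, P(scram | causes) = 1 − (1−0.025)·∏(1−qᵢ) over the active causes.
Sum P(scram|·) weighted by the priors over the 4 (stuck control-rod sensor, genuine neutron-flux excursion) configurations:
  P(scram) = 0.025×0.821×0.823 + 0.587575×0.821×0.177 + 0.5047×0.179×0.823 + 0.790488×0.179×0.177
        = 0.016892 + 0.085385 + 0.074351 + 0.025045 = 0.201673
Configurations with genuine neutron-flux excursion contribute 0.110430, so
  P(genuine neutron-flux excursion | scram) = 0.110430 / 0.201673 ≈ 0.548

Pr(genuine neutron-flux excursion | scram) ≈ 0.548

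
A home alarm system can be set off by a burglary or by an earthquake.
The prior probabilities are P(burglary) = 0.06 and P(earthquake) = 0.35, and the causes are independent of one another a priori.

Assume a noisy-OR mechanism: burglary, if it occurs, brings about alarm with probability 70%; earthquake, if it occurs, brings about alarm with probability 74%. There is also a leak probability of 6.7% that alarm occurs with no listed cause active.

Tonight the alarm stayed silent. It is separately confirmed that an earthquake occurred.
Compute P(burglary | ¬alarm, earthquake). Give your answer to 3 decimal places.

Under noisy-OR, P(alarm | causes) = 1 − (1−0.067)·∏(1−qᵢ) over the active causes.
P(¬alarm | earthquake) = 0.24258×0.94 + 0.072774×0.06 = 0.228025 + 0.004366 = 0.232391
Restricting to configurations with burglary present: 0.072774×0.06 = 0.004366.
Hence the posterior is 0.004366/0.232391 ≈ 0.019.

P(burglary | ¬alarm, earthquake) ≈ 0.019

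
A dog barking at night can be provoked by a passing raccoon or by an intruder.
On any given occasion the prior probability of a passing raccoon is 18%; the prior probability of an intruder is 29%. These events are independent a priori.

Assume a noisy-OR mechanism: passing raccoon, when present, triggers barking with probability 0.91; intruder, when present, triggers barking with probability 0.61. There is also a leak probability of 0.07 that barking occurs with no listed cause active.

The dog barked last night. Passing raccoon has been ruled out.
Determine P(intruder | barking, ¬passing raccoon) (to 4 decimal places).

Under noisy-OR, P(barking | causes) = 1 − (1−0.07)·∏(1−qᵢ) over the active causes.
By total probability over both values of intruder:
  P(barking | ¬passing raccoon) = 0.07*0.71 + 0.6373*0.29
        = 0.049700 + 0.184817 = 0.234517
Configurations with intruder contribute 0.184817, so
  P(intruder | barking, ¬passing raccoon) = 0.184817 / 0.234517 ≈ 0.7881

P(intruder | barking, ¬passing raccoon) ≈ 0.7881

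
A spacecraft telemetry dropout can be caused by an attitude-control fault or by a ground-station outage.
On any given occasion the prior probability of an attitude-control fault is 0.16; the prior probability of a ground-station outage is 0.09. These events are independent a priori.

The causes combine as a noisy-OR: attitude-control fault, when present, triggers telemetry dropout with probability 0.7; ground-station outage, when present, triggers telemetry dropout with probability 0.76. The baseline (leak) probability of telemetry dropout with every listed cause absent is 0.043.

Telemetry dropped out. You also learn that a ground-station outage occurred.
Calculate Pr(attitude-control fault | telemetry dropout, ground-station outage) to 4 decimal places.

Under noisy-OR, P(telemetry dropout | causes) = 1 − (1−0.043)·∏(1−qᵢ) over the active causes.
P(telemetry dropout | ground-station outage) = 0.77032·0.84 + 0.931096·0.16 = 0.647069 + 0.148975 = 0.796044
Of this, 0.148975 comes from 0.931096·0.16 (the attitude-control fault=true cases).
P(attitude-control fault | telemetry dropout, ground-station outage) = 0.148975 / 0.796044 ≈ 0.1871

Pr(attitude-control fault | telemetry dropout, ground-station outage) ≈ 0.1871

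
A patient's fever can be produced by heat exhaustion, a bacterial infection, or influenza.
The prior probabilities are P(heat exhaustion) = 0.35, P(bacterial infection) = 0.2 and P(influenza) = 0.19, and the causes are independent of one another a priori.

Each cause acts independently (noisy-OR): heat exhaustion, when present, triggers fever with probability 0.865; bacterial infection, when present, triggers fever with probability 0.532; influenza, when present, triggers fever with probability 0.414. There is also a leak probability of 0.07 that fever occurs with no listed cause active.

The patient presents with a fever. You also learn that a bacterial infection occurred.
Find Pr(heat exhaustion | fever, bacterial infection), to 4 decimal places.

Pr(heat exhaustion | fever, bacterial infection) ≈ 0.4595

Under noisy-OR, P(fever | causes) = 1 − (1−0.07)·∏(1−qᵢ) over the active causes.
Enumerate the 4 (heat exhaustion, influenza) configurations and weight by the priors:
  P(fever | bacterial infection) = 0.56476·0.65·0.81 + 0.744949·0.65·0.19 + 0.941243·0.35·0.81 + 0.965568·0.35·0.19
        = 0.297346 + 0.092001 + 0.266842 + 0.064210 = 0.720399
The terms with heat exhaustion present sum to 0.331052, so
  P(heat exhaustion | fever, bacterial infection) = 0.331052 / 0.720399 ≈ 0.4595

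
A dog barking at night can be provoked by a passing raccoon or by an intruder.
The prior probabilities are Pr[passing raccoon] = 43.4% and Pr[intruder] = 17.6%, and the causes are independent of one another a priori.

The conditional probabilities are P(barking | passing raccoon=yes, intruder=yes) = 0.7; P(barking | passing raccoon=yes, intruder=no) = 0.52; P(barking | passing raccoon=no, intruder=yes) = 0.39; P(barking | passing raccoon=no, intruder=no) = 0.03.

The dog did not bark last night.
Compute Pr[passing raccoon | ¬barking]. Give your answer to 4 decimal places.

P(¬barking) = 0.97×0.566×0.824 + 0.61×0.566×0.176 + 0.48×0.434×0.824 + 0.3×0.434×0.176 = 0.452392 + 0.060766 + 0.171656 + 0.022915 = 0.707729
Of this, 0.194571 comes from 0.171656 + 0.022915 (the passing raccoon=true cases).
So P(passing raccoon | ¬barking) = 0.194571/0.707729 ≈ 0.2749.

Pr[passing raccoon | ¬barking] ≈ 0.2749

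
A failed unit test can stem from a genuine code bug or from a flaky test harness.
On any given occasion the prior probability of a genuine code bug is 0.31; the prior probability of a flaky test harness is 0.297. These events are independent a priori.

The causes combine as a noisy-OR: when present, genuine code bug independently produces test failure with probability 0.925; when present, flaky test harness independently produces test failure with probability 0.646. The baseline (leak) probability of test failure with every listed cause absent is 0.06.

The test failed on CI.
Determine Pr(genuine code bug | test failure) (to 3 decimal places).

Pr(genuine code bug | test failure) ≈ 0.638

Under noisy-OR, P(test failure | causes) = 1 − (1−0.06)·∏(1−qᵢ) over the active causes.
P(test failure) = 0.06·0.69·0.703 + 0.66724·0.69·0.297 + 0.9295·0.31·0.703 + 0.975043·0.31·0.297 = 0.029104 + 0.136737 + 0.202566 + 0.089772 = 0.458179
Restricting to configurations with genuine code bug present: 0.202566 + 0.089772 = 0.292338.
So P(genuine code bug | test failure) = 0.292338/0.458179 ≈ 0.638.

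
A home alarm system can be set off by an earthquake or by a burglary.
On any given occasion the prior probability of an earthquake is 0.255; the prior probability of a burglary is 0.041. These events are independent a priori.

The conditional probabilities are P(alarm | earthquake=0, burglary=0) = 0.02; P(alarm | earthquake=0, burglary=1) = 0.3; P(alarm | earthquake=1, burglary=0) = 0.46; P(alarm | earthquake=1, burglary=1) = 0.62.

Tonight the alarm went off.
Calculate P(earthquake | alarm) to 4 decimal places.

P(earthquake | alarm) ≈ 0.8353

Weight on earthquake=true, given the evidence: 0.112491 + 0.006482 = 0.118973
Normalizer over all consistent configurations: 0.02·0.745·0.959 + 0.3·0.745·0.041 + 0.46·0.255·0.959 + 0.62·0.255·0.041 = 0.142425
Posterior = 0.118973 / 0.142425 ≈ 0.8353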